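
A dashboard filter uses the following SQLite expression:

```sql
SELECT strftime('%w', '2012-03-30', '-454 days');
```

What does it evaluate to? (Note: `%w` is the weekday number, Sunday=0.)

First apply '-454 days': 2012-03-30 → 2011-01-01.
2011-01-01 is a Saturday; with Sunday=0 that is 6.

6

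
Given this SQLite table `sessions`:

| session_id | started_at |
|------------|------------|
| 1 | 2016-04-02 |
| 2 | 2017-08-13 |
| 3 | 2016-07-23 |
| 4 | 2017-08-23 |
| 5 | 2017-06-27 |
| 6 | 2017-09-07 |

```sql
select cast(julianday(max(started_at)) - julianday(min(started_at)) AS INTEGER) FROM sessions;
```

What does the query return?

523

MIN = 2016-04-02, MAX = 2017-09-07.
28 days remain in April 2016 after the 2nd (30 − 2).
Full months from May 2016 through August 2017 contribute their day counts.
Then 7 days into September 2017.
Total: 28 + 31 + 30 + 31 + 31 + 30 + 31 + 30 + 31 + 31 + 28 + 31 + 30 + 31 + 30 + 31 + 31 + 7 = 523.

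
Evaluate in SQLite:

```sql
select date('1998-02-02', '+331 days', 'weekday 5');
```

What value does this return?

Applying '+331 days' to 1998-02-02: counting 331 days forward gives 1998-12-30.
`weekday 5` advances to the next Friday; 1998-12-30 is a Wednesday, so it moves forward to 1999-01-01.

1999-01-01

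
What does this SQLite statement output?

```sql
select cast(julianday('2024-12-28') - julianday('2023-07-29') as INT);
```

2 days remain in July 2023 after the 29th (31 − 29).
Full months from August 2023 through November 2024 contribute their day counts.
Then 28 days into December 2024.
Total: 2 + 31 + 30 + 31 + 30 + 31 + 31 + 29 + 31 + 30 + 31 + 30 + 31 + 31 + 30 + 31 + 30 + 28 = 518.

518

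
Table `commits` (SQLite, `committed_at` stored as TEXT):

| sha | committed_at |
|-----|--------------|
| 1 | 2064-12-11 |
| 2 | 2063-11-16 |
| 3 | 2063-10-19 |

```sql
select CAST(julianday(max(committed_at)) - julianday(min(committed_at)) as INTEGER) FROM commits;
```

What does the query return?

419

MIN = 2063-10-19, MAX = 2064-12-11.
12 days remain in October 2063 after the 19th (31 − 19).
Full months from November 2063 through November 2064 contribute their day counts.
Then 11 days into December 2064.
Total: 12 + 30 + 31 + 31 + 29 + 31 + 30 + 31 + 30 + 31 + 31 + 30 + 31 + 30 + 11 = 419.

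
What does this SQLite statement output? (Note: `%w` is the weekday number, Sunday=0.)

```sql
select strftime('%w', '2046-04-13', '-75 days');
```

First apply '-75 days': 2046-04-13 → 2046-01-28.
2046-01-28 is a Sunday; with Sunday=0 that is 0.

0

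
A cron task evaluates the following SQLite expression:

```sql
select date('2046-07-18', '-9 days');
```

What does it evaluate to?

Going back 9 days within July lands on 2046-07-09.

2046-07-09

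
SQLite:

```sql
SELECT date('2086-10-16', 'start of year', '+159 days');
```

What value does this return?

2086-06-09

`start of year` rewinds 2086-10-16 to 2086-01-01.
Applying '+159 days' to 2086-01-01: counting 159 days forward gives 2086-06-09.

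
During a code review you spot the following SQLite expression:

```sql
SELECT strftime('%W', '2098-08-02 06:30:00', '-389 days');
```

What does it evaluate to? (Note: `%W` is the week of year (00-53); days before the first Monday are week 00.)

First apply '-389 days': 2098-08-02 06:30:00 → 2097-07-09 06:30:00.
2097-07-09 is a Tuesday. SQLite's %W counts Mondays since the year started; the result is 27.

27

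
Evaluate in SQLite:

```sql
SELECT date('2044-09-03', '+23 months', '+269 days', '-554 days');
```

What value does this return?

2045-10-22

Adding +23 months to 2044-09-03 gives 2046-08-03.
Applying '+269 days' to 2046-08-03: counting 269 days forward gives 2047-04-29.
Applying '-554 days' to 2047-04-29: counting 554 days back gives 2045-10-22.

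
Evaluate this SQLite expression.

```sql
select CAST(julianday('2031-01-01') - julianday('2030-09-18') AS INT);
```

12 days remain in September 2030 after the 18th (30 − 18).
October 2030: 31 days.
November 2030: 30 days.
December 2030: 31 days.
Then 1 day into January 2031.
Total: 12 + 31 + 30 + 31 + 1 = 105.

105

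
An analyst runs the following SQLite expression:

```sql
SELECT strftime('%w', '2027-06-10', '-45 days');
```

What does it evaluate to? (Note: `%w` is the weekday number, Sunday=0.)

1

First apply '-45 days': 2027-06-10 → 2027-04-26.
2027-04-26 is a Monday; with Sunday=0 that is 1.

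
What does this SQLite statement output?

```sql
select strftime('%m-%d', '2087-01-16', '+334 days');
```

First apply '+334 days': 2087-01-16 → 2087-12-16.
`%m-%d` extracts the month-day: 12-16.

12-16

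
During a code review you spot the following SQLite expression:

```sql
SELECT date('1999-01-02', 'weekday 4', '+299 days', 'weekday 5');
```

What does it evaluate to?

1999-11-05

`weekday 4` advances to the next Thursday; 1999-01-02 is a Saturday, so it moves forward to 1999-01-07.
Applying '+299 days' to 1999-01-07: counting 299 days forward gives 1999-11-02.
`weekday 5` advances to the next Friday; 1999-11-02 is a Tuesday, so it moves forward to 1999-11-05.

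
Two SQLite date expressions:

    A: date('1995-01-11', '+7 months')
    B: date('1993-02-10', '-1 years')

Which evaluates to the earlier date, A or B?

A = 1995-08-11.
B = 1992-02-10.
B is earlier.

B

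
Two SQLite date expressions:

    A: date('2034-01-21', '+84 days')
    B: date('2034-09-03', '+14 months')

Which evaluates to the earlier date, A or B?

A = 2034-04-15.
B = 2035-11-03.
A is earlier.

A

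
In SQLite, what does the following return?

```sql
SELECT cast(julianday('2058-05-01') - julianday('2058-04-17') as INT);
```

13 days remain in April 2058 after the 17th (30 − 17).
Then 1 day into May 2058.
Total: 13 + 1 = 14.

14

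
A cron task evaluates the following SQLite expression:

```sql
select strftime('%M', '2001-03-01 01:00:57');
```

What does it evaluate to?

00

`%M` extracts the 2-digit minute: 00.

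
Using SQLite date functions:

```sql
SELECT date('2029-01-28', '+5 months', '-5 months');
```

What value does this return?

Adding +5 months to 2029-01-28 gives 2029-06-28.
Adding -5 months to 2029-06-28 gives 2029-01-28.

2029-01-28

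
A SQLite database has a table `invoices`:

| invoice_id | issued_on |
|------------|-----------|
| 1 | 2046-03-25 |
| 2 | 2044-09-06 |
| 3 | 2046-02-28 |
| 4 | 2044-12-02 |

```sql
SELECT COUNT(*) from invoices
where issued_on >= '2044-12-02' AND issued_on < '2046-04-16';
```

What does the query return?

3

Rows in [2044-12-02, 2046-04-16): 2046-03-25, 2046-02-28, 2044-12-02 → 3 rows.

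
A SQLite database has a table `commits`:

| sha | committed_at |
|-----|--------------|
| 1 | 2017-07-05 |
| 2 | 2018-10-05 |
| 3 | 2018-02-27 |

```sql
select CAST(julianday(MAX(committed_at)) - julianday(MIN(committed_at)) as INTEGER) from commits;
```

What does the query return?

457

MIN = 2017-07-05, MAX = 2018-10-05.
26 days remain in July 2017 after the 5th (31 − 5).
Full months from August 2017 through September 2018 contribute their day counts.
Then 5 days into October 2018.
Total: 26 + 31 + 30 + 31 + 30 + 31 + 31 + 28 + 31 + 30 + 31 + 30 + 31 + 31 + 30 + 5 = 457.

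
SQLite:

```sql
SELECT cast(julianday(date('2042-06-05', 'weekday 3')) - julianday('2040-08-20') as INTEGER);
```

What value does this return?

`weekday 3` advances to the next Wednesday; 2042-06-05 is a Thursday, so it moves forward to 2042-06-11.
11 days remain in August 2040 after the 20th (31 − 20).
Full months from September 2040 through May 2042 contribute their day counts.
Then 11 days into June 2042.
Total: 11 + 30 + 31 + 30 + 31 + 31 + 28 + 31 + 30 + 31 + 30 + 31 + 31 + 30 + 31 + 30 + 31 + 31 + 28 + 31 + 30 + 31 + 11 = 660.

660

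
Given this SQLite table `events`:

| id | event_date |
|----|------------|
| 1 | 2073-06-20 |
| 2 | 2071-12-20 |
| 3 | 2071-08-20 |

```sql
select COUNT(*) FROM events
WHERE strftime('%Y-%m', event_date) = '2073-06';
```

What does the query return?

1

Rows with year-month 2073-06: 2073-06-20 → 1.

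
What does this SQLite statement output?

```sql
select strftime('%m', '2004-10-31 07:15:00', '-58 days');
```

09

First apply '-58 days': 2004-10-31 07:15:00 → 2004-09-03 07:15:00.
`%m` extracts the 2-digit month (01-12): 09.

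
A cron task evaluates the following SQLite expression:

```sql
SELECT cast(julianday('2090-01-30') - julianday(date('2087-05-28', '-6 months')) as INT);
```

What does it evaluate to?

Adding -6 months to 2087-05-28 gives 2086-11-28.
2 days remain in November 2086 after the 28th (30 − 28).
Full months from December 2086 through December 2089 contribute their day counts.
Then 30 days into January 2090.
Total: 2 + 31 + 31 + 28 + 31 + 30 + 31 + 30 + 31 + 31 + 30 + 31 + 30 + 31 + 31 + 29 + 31 + 30 + 31 + 30 + 31 + 31 + 30 + 31 + 30 + 31 + 31 + 28 + 31 + 30 + 31 + 30 + 31 + 31 + 30 + 31 + 30 + 31 + 30 = 1159.

1159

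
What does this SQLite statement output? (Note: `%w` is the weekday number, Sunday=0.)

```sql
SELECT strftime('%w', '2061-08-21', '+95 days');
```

4

First apply '+95 days': 2061-08-21 → 2061-11-24.
2061-11-24 is a Thursday; with Sunday=0 that is 4.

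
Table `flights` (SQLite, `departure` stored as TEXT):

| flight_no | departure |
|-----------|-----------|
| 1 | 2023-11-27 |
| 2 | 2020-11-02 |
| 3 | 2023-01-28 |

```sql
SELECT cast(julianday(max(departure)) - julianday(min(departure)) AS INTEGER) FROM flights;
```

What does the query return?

MIN = 2020-11-02, MAX = 2023-11-27.
28 days remain in November 2020 after the 2nd (30 − 2).
Full months from December 2020 through October 2023 contribute their day counts.
Then 27 days into November 2023.
Total: 28 + 31 + 31 + 28 + 31 + 30 + 31 + 30 + 31 + 31 + 30 + 31 + 30 + 31 + 31 + 28 + 31 + 30 + 31 + 30 + 31 + 31 + 30 + 31 + 30 + 31 + 31 + 28 + 31 + 30 + 31 + 30 + 31 + 31 + 30 + 31 + 27 = 1120.

1120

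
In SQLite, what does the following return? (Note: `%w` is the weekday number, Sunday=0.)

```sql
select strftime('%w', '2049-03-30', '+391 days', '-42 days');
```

1

First apply '+391 days', '-42 days': 2049-03-30 → 2050-03-14.
2050-03-14 is a Monday; with Sunday=0 that is 1.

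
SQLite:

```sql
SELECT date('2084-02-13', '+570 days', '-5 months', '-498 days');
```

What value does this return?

Applying '+570 days' to 2084-02-13: counting 570 days forward gives 2085-09-05.
Adding -5 months to 2085-09-05 gives 2085-04-05.
Applying '-498 days' to 2085-04-05: counting 498 days back gives 2083-11-24.

2083-11-24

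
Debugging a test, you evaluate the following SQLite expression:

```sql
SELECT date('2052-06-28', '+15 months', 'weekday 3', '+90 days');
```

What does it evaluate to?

2053-12-30

Adding +15 months to 2052-06-28 gives 2053-09-28.
`weekday 3` advances to the next Wednesday; 2053-09-28 is a Sunday, so it moves forward to 2053-10-01.
Applying '+90 days' to 2053-10-01: counting 90 days forward gives 2053-12-30.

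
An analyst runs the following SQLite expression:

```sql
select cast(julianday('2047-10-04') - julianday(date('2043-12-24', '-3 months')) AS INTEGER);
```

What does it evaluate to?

Adding -3 months to 2043-12-24 gives 2043-09-24.
6 days remain in September 2043 after the 24th (30 − 24).
Full months from October 2043 through September 2047 contribute their day counts.
Then 4 days into October 2047.
Total: 6 + 31 + 30 + 31 + 31 + 29 + 31 + 30 + 31 + 30 + 31 + 31 + 30 + 31 + 30 + 31 + 31 + 28 + 31 + 30 + 31 + 30 + 31 + 31 + 30 + 31 + 30 + 31 + 31 + 28 + 31 + 30 + 31 + 30 + 31 + 31 + 30 + 31 + 30 + 31 + 31 + 28 + 31 + 30 + 31 + 30 + 31 + 31 + 30 + 4 = 1471.

1471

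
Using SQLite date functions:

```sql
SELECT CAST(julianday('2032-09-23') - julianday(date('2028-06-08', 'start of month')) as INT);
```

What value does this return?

1575

`start of month` rewinds 2028-06-08 to 2028-06-01.
29 days remain in June 2028 after the 1st (30 − 1).
Full months from July 2028 through August 2032 contribute their day counts.
Then 23 days into September 2032.
Total: 29 + 31 + 31 + 30 + 31 + 30 + 31 + 31 + 28 + 31 + 30 + 31 + 30 + 31 + 31 + 30 + 31 + 30 + 31 + 31 + 28 + 31 + 30 + 31 + 30 + 31 + 31 + 30 + 31 + 30 + 31 + 31 + 28 + 31 + 30 + 31 + 30 + 31 + 31 + 30 + 31 + 30 + 31 + 31 + 29 + 31 + 30 + 31 + 30 + 31 + 31 + 23 = 1575.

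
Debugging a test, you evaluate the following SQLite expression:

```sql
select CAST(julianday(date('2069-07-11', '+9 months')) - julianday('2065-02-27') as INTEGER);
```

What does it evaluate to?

1869

Adding +9 months to 2069-07-11 gives 2070-04-11.
1 day remains in February 2065 after the 27th (28 − 27).
Full months from March 2065 through March 2070 contribute their day counts.
Then 11 days into April 2070.
Total: 1 + 31 + 30 + 31 + 30 + 31 + 31 + 30 + 31 + 30 + 31 + 31 + 28 + 31 + 30 + 31 + 30 + 31 + 31 + 30 + 31 + 30 + 31 + 31 + 28 + 31 + 30 + 31 + 30 + 31 + 31 + 30 + 31 + 30 + 31 + 31 + 29 + 31 + 30 + 31 + 30 + 31 + 31 + 30 + 31 + 30 + 31 + 31 + 28 + 31 + 30 + 31 + 30 + 31 + 31 + 30 + 31 + 30 + 31 + 31 + 28 + 31 + 11 = 1869.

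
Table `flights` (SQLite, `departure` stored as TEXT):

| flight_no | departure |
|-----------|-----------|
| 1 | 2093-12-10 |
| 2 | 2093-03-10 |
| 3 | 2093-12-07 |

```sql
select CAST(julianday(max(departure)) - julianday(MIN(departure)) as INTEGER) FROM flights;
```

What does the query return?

MIN = 2093-03-10, MAX = 2093-12-10.
21 days remain in March 2093 after the 10th (31 − 10).
Full months from April 2093 through November 2093 contribute their day counts.
Then 10 days into December 2093.
Total: 21 + 30 + 31 + 30 + 31 + 31 + 30 + 31 + 30 + 10 = 275.

275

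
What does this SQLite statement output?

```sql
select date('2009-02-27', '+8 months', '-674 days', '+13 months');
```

Adding +8 months to 2009-02-27 gives 2009-10-27.
Applying '-674 days' to 2009-10-27: counting 674 days back gives 2007-12-23.
Adding +13 months to 2007-12-23 gives 2009-01-23.

2009-01-23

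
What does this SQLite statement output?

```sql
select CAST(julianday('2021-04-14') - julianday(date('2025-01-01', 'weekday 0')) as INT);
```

`weekday 0` advances to the next Sunday; 2025-01-01 is a Wednesday, so it moves forward to 2025-01-05.
16 days remain in April 2021 after the 14th (30 − 14).
Full months from May 2021 through December 2024 contribute their day counts.
Then 5 days into January 2025.
Total: 16 + 31 + 30 + 31 + 31 + 30 + 31 + 30 + 31 + 31 + 28 + 31 + 30 + 31 + 30 + 31 + 31 + 30 + 31 + 30 + 31 + 31 + 28 + 31 + 30 + 31 + 30 + 31 + 31 + 30 + 31 + 30 + 31 + 31 + 29 + 31 + 30 + 31 + 30 + 31 + 31 + 30 + 31 + 30 + 31 + 5 = 1362.
The subtraction is earlier − later, so the result is −1362 → -1362.

-1362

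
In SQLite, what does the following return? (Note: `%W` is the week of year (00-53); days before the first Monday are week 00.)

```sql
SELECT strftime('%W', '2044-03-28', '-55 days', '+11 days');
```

06

First apply '-55 days', '+11 days': 2044-03-28 → 2044-02-13.
2044-02-13 is a Saturday. SQLite's %W counts Mondays since the year started; the result is 06.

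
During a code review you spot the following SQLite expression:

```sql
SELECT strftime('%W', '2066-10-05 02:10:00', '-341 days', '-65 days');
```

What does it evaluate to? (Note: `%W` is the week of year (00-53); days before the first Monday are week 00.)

First apply '-341 days', '-65 days': 2066-10-05 02:10:00 → 2065-08-25 02:10:00.
2065-08-25 is a Tuesday. SQLite's %W counts Mondays since the year started; the result is 34.

34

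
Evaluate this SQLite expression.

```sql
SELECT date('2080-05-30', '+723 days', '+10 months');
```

Applying '+723 days' to 2080-05-30: counting 723 days forward gives 2082-05-23.
Adding +10 months to 2082-05-23 gives 2083-03-23.

2083-03-23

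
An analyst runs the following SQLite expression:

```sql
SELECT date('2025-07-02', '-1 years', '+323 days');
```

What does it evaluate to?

Adding -1 year to 2025-07-02 gives 2024-07-02.
Applying '+323 days' to 2024-07-02: counting 323 days forward gives 2025-05-21.

2025-05-21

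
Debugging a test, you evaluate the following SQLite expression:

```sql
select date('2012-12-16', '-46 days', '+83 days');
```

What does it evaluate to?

2013-01-22

Applying '-46 days' to 2012-12-16: counting 46 days back gives 2012-10-31.
Applying '+83 days' to 2012-10-31: counting 83 days forward gives 2013-01-22.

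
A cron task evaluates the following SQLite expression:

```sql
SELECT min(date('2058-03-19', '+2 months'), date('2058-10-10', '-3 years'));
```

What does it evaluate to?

date('2058-03-19', '+2 months') → 2058-05-19.
date('2058-10-10', '-3 years') → 2055-10-10.
Earlier of the two is 2055-10-10.

2055-10-10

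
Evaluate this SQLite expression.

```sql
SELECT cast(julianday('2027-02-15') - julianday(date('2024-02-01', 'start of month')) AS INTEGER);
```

1110

`start of month` rewinds 2024-02-01 to 2024-02-01.
28 days remain in February 2024 after the 1st (29 − 1).
Full months from March 2024 through January 2027 contribute their day counts.
Then 15 days into February 2027.
Total: 28 + 31 + 30 + 31 + 30 + 31 + 31 + 30 + 31 + 30 + 31 + 31 + 28 + 31 + 30 + 31 + 30 + 31 + 31 + 30 + 31 + 30 + 31 + 31 + 28 + 31 + 30 + 31 + 30 + 31 + 31 + 30 + 31 + 30 + 31 + 31 + 15 = 1110.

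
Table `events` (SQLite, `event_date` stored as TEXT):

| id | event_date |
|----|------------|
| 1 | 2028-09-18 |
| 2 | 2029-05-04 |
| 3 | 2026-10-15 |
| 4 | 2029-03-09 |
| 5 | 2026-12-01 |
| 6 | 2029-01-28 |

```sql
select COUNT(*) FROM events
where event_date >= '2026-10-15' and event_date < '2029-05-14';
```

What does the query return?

Rows in [2026-10-15, 2029-05-14): 2028-09-18, 2029-05-04, 2026-10-15, 2029-03-09, 2026-12-01, 2029-01-28 → 6 rows.

6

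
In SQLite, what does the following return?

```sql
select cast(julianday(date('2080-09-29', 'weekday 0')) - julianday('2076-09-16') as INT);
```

1474

`weekday 0` advances to the next Sunday; 2080-09-29 is already a Sunday, so it stays at 2080-09-29.
14 days remain in September 2076 after the 16th (30 − 16).
Full months from October 2076 through August 2080 contribute their day counts.
Then 29 days into September 2080.
Total: 14 + 31 + 30 + 31 + 31 + 28 + 31 + 30 + 31 + 30 + 31 + 31 + 30 + 31 + 30 + 31 + 31 + 28 + 31 + 30 + 31 + 30 + 31 + 31 + 30 + 31 + 30 + 31 + 31 + 28 + 31 + 30 + 31 + 30 + 31 + 31 + 30 + 31 + 30 + 31 + 31 + 29 + 31 + 30 + 31 + 30 + 31 + 31 + 29 = 1474.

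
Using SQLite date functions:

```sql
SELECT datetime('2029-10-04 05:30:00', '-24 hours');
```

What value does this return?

2029-10-03 05:30:00

-24 hours from 2029-10-04 05:30:00 is 2029-10-03 05:30:00 (crosses midnight).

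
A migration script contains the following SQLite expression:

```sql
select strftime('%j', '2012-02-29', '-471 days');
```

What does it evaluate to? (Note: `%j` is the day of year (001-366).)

319

First apply '-471 days': 2012-02-29 → 2010-11-15.
Day-of-year for 2010-11-15: days since 2010-01-01 inclusive = 319, zero-padded to 319.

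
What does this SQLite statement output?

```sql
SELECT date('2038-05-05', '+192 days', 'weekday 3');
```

Applying '+192 days' to 2038-05-05: counting 192 days forward gives 2038-11-13.
`weekday 3` advances to the next Wednesday; 2038-11-13 is a Saturday, so it moves forward to 2038-11-17.

2038-11-17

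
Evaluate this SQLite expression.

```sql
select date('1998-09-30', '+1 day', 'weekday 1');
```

1998-10-05

September 1998 has 30 days; 0 remain after the 30th, so 1 days reach 1998-10-01.
`weekday 1` advances to the next Monday; 1998-10-01 is a Thursday, so it moves forward to 1998-10-05.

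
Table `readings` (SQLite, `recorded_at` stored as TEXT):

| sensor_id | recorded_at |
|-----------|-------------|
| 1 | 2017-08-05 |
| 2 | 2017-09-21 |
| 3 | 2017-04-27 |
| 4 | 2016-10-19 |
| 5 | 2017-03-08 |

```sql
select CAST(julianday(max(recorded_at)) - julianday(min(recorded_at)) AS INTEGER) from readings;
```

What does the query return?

MIN = 2016-10-19, MAX = 2017-09-21.
12 days remain in October 2016 after the 19th (31 − 19).
Full months from November 2016 through August 2017 contribute their day counts.
Then 21 days into September 2017.
Total: 12 + 30 + 31 + 31 + 28 + 31 + 30 + 31 + 30 + 31 + 31 + 21 = 337.

337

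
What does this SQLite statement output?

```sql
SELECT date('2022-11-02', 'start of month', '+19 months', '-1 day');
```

2024-05-31

`start of month` rewinds 2022-11-02 to 2022-11-01.
Adding +19 months to 2022-11-01 gives 2024-06-01.
Going back 1 day from 2024-06-01 reaches 2024-05-31 (last day of May, 31 days).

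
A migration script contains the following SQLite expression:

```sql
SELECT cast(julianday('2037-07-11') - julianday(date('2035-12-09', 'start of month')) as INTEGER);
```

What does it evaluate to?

`start of month` rewinds 2035-12-09 to 2035-12-01.
30 days remain in December 2035 after the 1st (31 − 1).
Full months from January 2036 through June 2037 contribute their day counts.
Then 11 days into July 2037.
Total: 30 + 31 + 29 + 31 + 30 + 31 + 30 + 31 + 31 + 30 + 31 + 30 + 31 + 31 + 28 + 31 + 30 + 31 + 30 + 11 = 588.

588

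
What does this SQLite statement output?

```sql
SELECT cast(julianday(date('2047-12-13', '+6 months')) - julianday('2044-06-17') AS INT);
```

1457

Adding +6 months to 2047-12-13 gives 2048-06-13.
13 days remain in June 2044 after the 17th (30 − 17).
Full months from July 2044 through May 2048 contribute their day counts.
Then 13 days into June 2048.
Total: 13 + 31 + 31 + 30 + 31 + 30 + 31 + 31 + 28 + 31 + 30 + 31 + 30 + 31 + 31 + 30 + 31 + 30 + 31 + 31 + 28 + 31 + 30 + 31 + 30 + 31 + 31 + 30 + 31 + 30 + 31 + 31 + 28 + 31 + 30 + 31 + 30 + 31 + 31 + 30 + 31 + 30 + 31 + 31 + 29 + 31 + 30 + 31 + 13 = 1457.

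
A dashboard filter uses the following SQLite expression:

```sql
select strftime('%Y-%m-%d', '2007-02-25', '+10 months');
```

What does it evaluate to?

First apply '+10 months': 2007-02-25 → 2007-12-25.
`%Y-%m-%d` extracts the ISO date: 2007-12-25.

2007-12-25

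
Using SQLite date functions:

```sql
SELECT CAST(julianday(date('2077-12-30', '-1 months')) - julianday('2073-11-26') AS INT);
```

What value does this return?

Adding -1 month to 2077-12-30 gives 2077-11-30.
4 days remain in November 2073 after the 26th (30 − 26).
Full months from December 2073 through October 2077 contribute their day counts.
Then 30 days into November 2077.
Total: 4 + 31 + 31 + 28 + 31 + 30 + 31 + 30 + 31 + 31 + 30 + 31 + 30 + 31 + 31 + 28 + 31 + 30 + 31 + 30 + 31 + 31 + 30 + 31 + 30 + 31 + 31 + 29 + 31 + 30 + 31 + 30 + 31 + 31 + 30 + 31 + 30 + 31 + 31 + 28 + 31 + 30 + 31 + 30 + 31 + 31 + 30 + 31 + 30 = 1465.

1465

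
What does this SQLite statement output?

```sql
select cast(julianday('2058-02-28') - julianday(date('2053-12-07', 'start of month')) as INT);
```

1550

`start of month` rewinds 2053-12-07 to 2053-12-01.
30 days remain in December 2053 after the 1st (31 − 1).
Full months from January 2054 through January 2058 contribute their day counts.
Then 28 days into February 2058.
Total: 30 + 31 + 28 + 31 + 30 + 31 + 30 + 31 + 31 + 30 + 31 + 30 + 31 + 31 + 28 + 31 + 30 + 31 + 30 + 31 + 31 + 30 + 31 + 30 + 31 + 31 + 29 + 31 + 30 + 31 + 30 + 31 + 31 + 30 + 31 + 30 + 31 + 31 + 28 + 31 + 30 + 31 + 30 + 31 + 31 + 30 + 31 + 30 + 31 + 31 + 28 = 1550.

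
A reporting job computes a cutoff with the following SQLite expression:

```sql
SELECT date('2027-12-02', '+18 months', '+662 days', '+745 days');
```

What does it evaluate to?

Adding +18 months to 2027-12-02 gives 2029-06-02.
Applying '+662 days' to 2029-06-02: counting 662 days forward gives 2031-03-26.
Applying '+745 days' to 2031-03-26: counting 745 days forward gives 2033-04-09.

2033-04-09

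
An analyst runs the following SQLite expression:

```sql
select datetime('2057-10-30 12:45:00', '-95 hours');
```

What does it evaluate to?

2057-10-26 13:45:00

-95 hours from 2057-10-30 12:45:00 is 2057-10-26 13:45:00 (crosses midnight).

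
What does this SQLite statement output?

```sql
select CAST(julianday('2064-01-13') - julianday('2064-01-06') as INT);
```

7

Both dates are in January 2064: 13 − 6 = 7.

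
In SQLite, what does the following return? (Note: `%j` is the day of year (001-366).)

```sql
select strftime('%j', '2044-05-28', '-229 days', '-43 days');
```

242

First apply '-229 days', '-43 days': 2044-05-28 → 2043-08-30.
Day-of-year for 2043-08-30: days since 2043-01-01 inclusive = 242, zero-padded to 242.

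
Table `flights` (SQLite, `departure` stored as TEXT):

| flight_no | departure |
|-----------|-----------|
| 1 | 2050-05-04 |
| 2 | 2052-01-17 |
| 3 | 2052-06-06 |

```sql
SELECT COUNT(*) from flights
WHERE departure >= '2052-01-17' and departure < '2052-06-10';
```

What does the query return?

2

Rows in [2052-01-17, 2052-06-10): 2052-01-17, 2052-06-06 → 2 rows.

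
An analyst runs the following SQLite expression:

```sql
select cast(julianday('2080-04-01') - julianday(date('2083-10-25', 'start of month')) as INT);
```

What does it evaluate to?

-1278

`start of month` rewinds 2083-10-25 to 2083-10-01.
29 days remain in April 2080 after the 1st (30 − 1).
Full months from May 2080 through September 2083 contribute their day counts.
Then 1 day into October 2083.
Total: 29 + 31 + 30 + 31 + 31 + 30 + 31 + 30 + 31 + 31 + 28 + 31 + 30 + 31 + 30 + 31 + 31 + 30 + 31 + 30 + 31 + 31 + 28 + 31 + 30 + 31 + 30 + 31 + 31 + 30 + 31 + 30 + 31 + 31 + 28 + 31 + 30 + 31 + 30 + 31 + 31 + 30 + 1 = 1278.
The subtraction is earlier − later, so the result is −1278 → -1278.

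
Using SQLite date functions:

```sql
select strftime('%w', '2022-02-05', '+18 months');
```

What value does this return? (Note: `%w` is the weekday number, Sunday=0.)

6

First apply '+18 months': 2022-02-05 → 2023-08-05.
2023-08-05 is a Saturday; with Sunday=0 that is 6.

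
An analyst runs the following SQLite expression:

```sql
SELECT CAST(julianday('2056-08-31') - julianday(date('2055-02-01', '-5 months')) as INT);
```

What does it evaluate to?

Adding -5 months to 2055-02-01 gives 2054-09-01.
29 days remain in September 2054 after the 1st (30 − 1).
Full months from October 2054 through July 2056 contribute their day counts.
Then 31 days into August 2056.
Total: 29 + 31 + 30 + 31 + 31 + 28 + 31 + 30 + 31 + 30 + 31 + 31 + 30 + 31 + 30 + 31 + 31 + 29 + 31 + 30 + 31 + 30 + 31 + 31 = 730.

730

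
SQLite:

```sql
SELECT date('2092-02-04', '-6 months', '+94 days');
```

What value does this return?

2091-11-06

Adding -6 months to 2092-02-04 gives 2091-08-04.
Applying '+94 days' to 2091-08-04: counting 94 days forward gives 2091-11-06.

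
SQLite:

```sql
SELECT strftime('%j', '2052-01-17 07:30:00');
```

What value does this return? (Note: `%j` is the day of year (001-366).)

017

Day-of-year for 2052-01-17: days since 2052-01-01 inclusive = 17, zero-padded to 017.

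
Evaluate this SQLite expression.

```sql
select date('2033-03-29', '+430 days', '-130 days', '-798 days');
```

Applying '+430 days' to 2033-03-29: counting 430 days forward gives 2034-06-02.
Applying '-130 days' to 2034-06-02: counting 130 days back gives 2034-01-23.
Applying '-798 days' to 2034-01-23: counting 798 days back gives 2031-11-17.

2031-11-17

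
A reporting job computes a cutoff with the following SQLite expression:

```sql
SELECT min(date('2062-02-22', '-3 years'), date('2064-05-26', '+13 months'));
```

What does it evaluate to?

2059-02-22

date('2062-02-22', '-3 years') → 2059-02-22.
date('2064-05-26', '+13 months') → 2065-06-26.
Earlier of the two is 2059-02-22.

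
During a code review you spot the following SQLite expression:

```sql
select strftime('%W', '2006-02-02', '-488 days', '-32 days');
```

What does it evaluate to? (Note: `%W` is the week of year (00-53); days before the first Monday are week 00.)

First apply '-488 days', '-32 days': 2006-02-02 → 2004-08-31.
2004-08-31 is a Tuesday. SQLite's %W counts Mondays since the year started; the result is 35.

35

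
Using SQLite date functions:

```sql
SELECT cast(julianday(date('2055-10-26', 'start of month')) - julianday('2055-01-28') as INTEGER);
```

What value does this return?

`start of month` rewinds 2055-10-26 to 2055-10-01.
3 days remain in January 2055 after the 28th (31 − 28).
Full months from February 2055 through September 2055 contribute their day counts.
Then 1 day into October 2055.
Total: 3 + 28 + 31 + 30 + 31 + 30 + 31 + 31 + 30 + 1 = 246.

246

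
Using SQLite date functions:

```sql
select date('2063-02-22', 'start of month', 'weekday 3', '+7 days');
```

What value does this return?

2063-02-14

`start of month` rewinds 2063-02-22 to 2063-02-01.
`weekday 3` advances to the next Wednesday; 2063-02-01 is a Thursday, so it moves forward to 2063-02-07.
Advancing 7 more days within February lands on 2063-02-14.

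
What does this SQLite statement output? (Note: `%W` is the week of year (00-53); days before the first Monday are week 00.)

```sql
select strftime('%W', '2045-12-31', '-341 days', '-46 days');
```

49

First apply '-341 days', '-46 days': 2045-12-31 → 2044-12-09.
2044-12-09 is a Friday. SQLite's %W counts Mondays since the year started; the result is 49.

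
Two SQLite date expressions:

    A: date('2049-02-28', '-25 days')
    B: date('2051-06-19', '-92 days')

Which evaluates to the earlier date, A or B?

A = 2049-02-03.
B = 2051-03-19.
A is earlier.

A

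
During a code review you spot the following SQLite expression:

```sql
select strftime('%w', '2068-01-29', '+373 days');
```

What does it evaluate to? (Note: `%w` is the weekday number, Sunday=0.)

2

First apply '+373 days': 2068-01-29 → 2069-02-05.
2069-02-05 is a Tuesday; with Sunday=0 that is 2.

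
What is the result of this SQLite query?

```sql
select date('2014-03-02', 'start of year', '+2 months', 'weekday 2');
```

2014-03-04

`start of year` rewinds 2014-03-02 to 2014-01-01.
Adding +2 months to 2014-01-01 gives 2014-03-01.
`weekday 2` advances to the next Tuesday; 2014-03-01 is a Saturday, so it moves forward to 2014-03-04.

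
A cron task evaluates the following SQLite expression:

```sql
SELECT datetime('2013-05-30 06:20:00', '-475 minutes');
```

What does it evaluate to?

2013-05-29 22:25:00

475 minutes = 7h 55m; -475 minutes from 2013-05-30 06:20:00 is 2013-05-29 22:25:00 (crosses midnight).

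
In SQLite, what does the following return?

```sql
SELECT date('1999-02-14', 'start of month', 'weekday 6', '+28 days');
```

`start of month` rewinds 1999-02-14 to 1999-02-01.
`weekday 6` advances to the next Saturday; 1999-02-01 is a Monday, so it moves forward to 1999-02-06.
February 1999 has 28 days; 22 remain after the 6th, so 23 days reach 1999-03-01.
Advancing 5 more days within March lands on 1999-03-06.

1999-03-06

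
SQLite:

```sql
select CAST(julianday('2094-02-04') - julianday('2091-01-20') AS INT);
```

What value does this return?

11 days remain in January 2091 after the 20th (31 − 20).
Full months from February 2091 through January 2094 contribute their day counts.
Then 4 days into February 2094.
Total: 11 + 28 + 31 + 30 + 31 + 30 + 31 + 31 + 30 + 31 + 30 + 31 + 31 + 29 + 31 + 30 + 31 + 30 + 31 + 31 + 30 + 31 + 30 + 31 + 31 + 28 + 31 + 30 + 31 + 30 + 31 + 31 + 30 + 31 + 30 + 31 + 31 + 4 = 1111.

1111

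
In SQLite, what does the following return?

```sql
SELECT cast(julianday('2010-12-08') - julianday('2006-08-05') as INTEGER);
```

1586

26 days remain in August 2006 after the 5th (31 − 5).
Full months from September 2006 through November 2010 contribute their day counts.
Then 8 days into December 2010.
Total: 26 + 30 + 31 + 30 + 31 + 31 + 28 + 31 + 30 + 31 + 30 + 31 + 31 + 30 + 31 + 30 + 31 + 31 + 29 + 31 + 30 + 31 + 30 + 31 + 31 + 30 + 31 + 30 + 31 + 31 + 28 + 31 + 30 + 31 + 30 + 31 + 31 + 30 + 31 + 30 + 31 + 31 + 28 + 31 + 30 + 31 + 30 + 31 + 31 + 30 + 31 + 30 + 8 = 1586.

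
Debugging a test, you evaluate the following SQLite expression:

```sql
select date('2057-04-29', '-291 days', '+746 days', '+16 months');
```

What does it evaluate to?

Applying '-291 days' to 2057-04-29: counting 291 days back gives 2056-07-12.
Applying '+746 days' to 2056-07-12: counting 746 days forward gives 2058-07-28.
Adding +16 months to 2058-07-28 gives 2059-11-28.

2059-11-28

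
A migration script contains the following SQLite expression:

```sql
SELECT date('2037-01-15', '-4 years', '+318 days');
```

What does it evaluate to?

Adding -4 years to 2037-01-15 gives 2033-01-15.
Applying '+318 days' to 2033-01-15: counting 318 days forward gives 2033-11-29.

2033-11-29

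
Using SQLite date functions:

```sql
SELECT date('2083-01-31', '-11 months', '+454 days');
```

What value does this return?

2083-05-31

Adding -11 months to 2083-01-31 targets 2082-02-31. February 2082 has only 28 days, so SQLite normalizes the 3-day overflow forward to 2082-03-03.
Applying '+454 days' to 2082-03-03: counting 454 days forward gives 2083-05-31.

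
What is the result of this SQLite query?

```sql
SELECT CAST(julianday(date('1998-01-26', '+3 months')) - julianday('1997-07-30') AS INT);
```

Adding +3 months to 1998-01-26 gives 1998-04-26.
1 day remains in July 1997 after the 30th (31 − 30).
Full months from August 1997 through March 1998 contribute their day counts.
Then 26 days into April 1998.
Total: 1 + 31 + 30 + 31 + 30 + 31 + 31 + 28 + 31 + 26 = 270.

270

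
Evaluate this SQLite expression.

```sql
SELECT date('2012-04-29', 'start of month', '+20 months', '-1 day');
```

`start of month` rewinds 2012-04-29 to 2012-04-01.
Adding +20 months to 2012-04-01 gives 2013-12-01.
Going back 1 day from 2013-12-01 reaches 2013-11-30 (last day of November, 30 days).

2013-11-30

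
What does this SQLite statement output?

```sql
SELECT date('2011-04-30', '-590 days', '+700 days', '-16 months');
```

2010-04-18

Applying '-590 days' to 2011-04-30: counting 590 days back gives 2009-09-17.
Applying '+700 days' to 2009-09-17: counting 700 days forward gives 2011-08-18.
Adding -16 months to 2011-08-18 gives 2010-04-18.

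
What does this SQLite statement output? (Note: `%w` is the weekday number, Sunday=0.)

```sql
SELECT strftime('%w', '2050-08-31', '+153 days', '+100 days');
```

4

First apply '+153 days', '+100 days': 2050-08-31 → 2051-05-11.
2051-05-11 is a Thursday; with Sunday=0 that is 4.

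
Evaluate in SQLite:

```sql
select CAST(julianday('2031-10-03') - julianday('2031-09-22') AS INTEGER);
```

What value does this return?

11

8 days remain in September 2031 after the 22nd (30 − 22).
Then 3 days into October 2031.
Total: 8 + 3 = 11.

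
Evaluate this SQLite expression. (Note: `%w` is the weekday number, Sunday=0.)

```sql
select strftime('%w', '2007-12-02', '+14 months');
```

1

First apply '+14 months': 2007-12-02 → 2009-02-02.
2009-02-02 is a Monday; with Sunday=0 that is 1.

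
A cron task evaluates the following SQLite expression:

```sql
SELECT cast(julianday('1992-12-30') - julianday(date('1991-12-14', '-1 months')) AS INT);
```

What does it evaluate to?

412

Adding -1 month to 1991-12-14 gives 1991-11-14.
16 days remain in November 1991 after the 14th (30 − 14).
Full months from December 1991 through November 1992 contribute their day counts.
Then 30 days into December 1992.
Total: 16 + 31 + 31 + 29 + 31 + 30 + 31 + 30 + 31 + 31 + 30 + 31 + 30 + 30 = 412.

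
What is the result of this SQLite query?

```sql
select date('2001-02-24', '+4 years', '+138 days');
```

Adding +4 years to 2001-02-24 gives 2005-02-24.
Applying '+138 days' to 2005-02-24: counting 138 days forward gives 2005-07-12.

2005-07-12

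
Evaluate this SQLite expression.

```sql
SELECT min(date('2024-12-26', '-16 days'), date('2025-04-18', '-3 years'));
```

date('2024-12-26', '-16 days') → 2024-12-10.
date('2025-04-18', '-3 years') → 2022-04-18.
Earlier of the two is 2022-04-18.

2022-04-18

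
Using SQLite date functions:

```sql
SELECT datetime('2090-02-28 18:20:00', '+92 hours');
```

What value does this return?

+92 hours from 2090-02-28 18:20:00 is 2090-03-04 14:20:00 (crosses midnight).

2090-03-04 14:20:00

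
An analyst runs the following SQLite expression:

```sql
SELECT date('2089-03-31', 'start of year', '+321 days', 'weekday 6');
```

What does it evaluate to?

2089-11-19

`start of year` rewinds 2089-03-31 to 2089-01-01.
Applying '+321 days' to 2089-01-01: counting 321 days forward gives 2089-11-18.
`weekday 6` advances to the next Saturday; 2089-11-18 is a Friday, so it moves forward to 2089-11-19.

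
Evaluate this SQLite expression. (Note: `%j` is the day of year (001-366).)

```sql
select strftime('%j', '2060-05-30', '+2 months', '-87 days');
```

125

First apply '+2 months', '-87 days': 2060-05-30 → 2060-05-04.
Day-of-year for 2060-05-04: days since 2060-01-01 inclusive = 125, zero-padded to 125.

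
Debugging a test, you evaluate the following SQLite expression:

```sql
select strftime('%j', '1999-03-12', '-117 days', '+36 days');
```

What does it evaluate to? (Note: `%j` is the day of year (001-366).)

355

First apply '-117 days', '+36 days': 1999-03-12 → 1998-12-21.
Day-of-year for 1998-12-21: days since 1998-01-01 inclusive = 355, zero-padded to 355.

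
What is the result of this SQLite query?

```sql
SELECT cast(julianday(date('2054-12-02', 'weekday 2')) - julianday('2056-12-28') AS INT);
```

`weekday 2` advances to the next Tuesday; 2054-12-02 is a Wednesday, so it moves forward to 2054-12-08.
23 days remain in December 2054 after the 8th (31 − 8).
Full months from January 2055 through November 2056 contribute their day counts.
Then 28 days into December 2056.
Total: 23 + 31 + 28 + 31 + 30 + 31 + 30 + 31 + 31 + 30 + 31 + 30 + 31 + 31 + 29 + 31 + 30 + 31 + 30 + 31 + 31 + 30 + 31 + 30 + 28 = 751.
The subtraction is earlier − later, so the result is −751 → -751.

-751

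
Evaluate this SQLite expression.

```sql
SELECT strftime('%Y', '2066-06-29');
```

2066

`%Y` extracts the 4-digit year: 2066.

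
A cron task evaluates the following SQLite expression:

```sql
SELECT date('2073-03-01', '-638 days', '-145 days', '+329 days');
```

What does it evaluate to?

2071-12-03

Applying '-638 days' to 2073-03-01: counting 638 days back gives 2071-06-02.
Applying '-145 days' to 2071-06-02: counting 145 days back gives 2071-01-08.
Applying '+329 days' to 2071-01-08: counting 329 days forward gives 2071-12-03.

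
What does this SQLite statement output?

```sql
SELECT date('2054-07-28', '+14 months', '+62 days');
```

Adding +14 months to 2054-07-28 gives 2055-09-28.
Applying '+62 days' to 2055-09-28: counting 62 days forward gives 2055-11-29.

2055-11-29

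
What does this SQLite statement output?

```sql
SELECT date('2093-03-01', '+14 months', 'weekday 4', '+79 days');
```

2094-07-24

Adding +14 months to 2093-03-01 gives 2094-05-01.
`weekday 4` advances to the next Thursday; 2094-05-01 is a Saturday, so it moves forward to 2094-05-06.
Applying '+79 days' to 2094-05-06: counting 79 days forward gives 2094-07-24.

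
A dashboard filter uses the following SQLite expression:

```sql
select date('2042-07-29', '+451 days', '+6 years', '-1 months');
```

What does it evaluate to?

2049-09-23

Applying '+451 days' to 2042-07-29: counting 451 days forward gives 2043-10-23.
Adding +6 years to 2043-10-23 gives 2049-10-23.
Adding -1 month to 2049-10-23 gives 2049-09-23.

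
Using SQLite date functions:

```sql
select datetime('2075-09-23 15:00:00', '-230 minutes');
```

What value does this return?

2075-09-23 11:10:00

230 minutes = 3h 50m; -230 minutes from 2075-09-23 15:00:00 is 2075-09-23 11:10:00.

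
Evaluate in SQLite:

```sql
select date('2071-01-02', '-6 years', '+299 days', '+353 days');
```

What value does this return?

2066-10-16

Adding -6 years to 2071-01-02 gives 2065-01-02.
Applying '+299 days' to 2065-01-02: counting 299 days forward gives 2065-10-28.
Applying '+353 days' to 2065-10-28: counting 353 days forward gives 2066-10-16.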